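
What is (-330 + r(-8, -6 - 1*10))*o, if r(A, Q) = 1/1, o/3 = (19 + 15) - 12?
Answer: -21714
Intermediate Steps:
o = 66 (o = 3*((19 + 15) - 12) = 3*(34 - 12) = 3*22 = 66)
r(A, Q) = 1
(-330 + r(-8, -6 - 1*10))*o = (-330 + 1)*66 = -329*66 = -21714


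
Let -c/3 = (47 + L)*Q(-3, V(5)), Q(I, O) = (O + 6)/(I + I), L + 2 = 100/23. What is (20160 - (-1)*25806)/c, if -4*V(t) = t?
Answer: 8457744/21565 ≈ 392.20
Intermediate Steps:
L = 54/23 (L = -2 + 100/23 = 54/23 ≈ 2.3478)
V(t) = -t/4
Q(I, O) = (6 + O)/(2*I) (Q(I, O) = (6 + O)/((2*I)) = (6 + O)*(1/(2*I)) = (6 + O)/(2*I))
c = 21565/184 (c = -3*(47 + 54/23)*(1/2)*(6 - 1/4*5)/(-3) = -3405*(1/2)*(-1/3)*(6 - 5/4)/23 = -3405*(1/2)*(-1/3)*(19/4)/23 = -3405*(-19)/(23*24) = -3*(-21565/552) = 21565/184 ≈ 117.20)
(20160 - (-1)*25806)/c = (20160 - (-1)*25806)/(21565/184) = (20160 - 1*(-25806))*(184/21565) = (20160 + 25806)*(184/21565) = 45966*(184/21565) = 8457744/21565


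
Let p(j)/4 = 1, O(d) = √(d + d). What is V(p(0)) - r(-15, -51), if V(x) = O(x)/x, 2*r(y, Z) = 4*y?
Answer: 30 + √2/2 ≈ 30.707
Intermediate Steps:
r(y, Z) = 2*y (r(y, Z) = (4*y)/2 = 2*y)
O(d) = √2*√d (O(d) = √(2*d) = √2*√d)
p(j) = 4 (p(j) = 4*1 = 4)
V(x) = √2/√x (V(x) = (√2*√x)/x = √2/√x)
V(p(0)) - r(-15, -51) = √2/√4 - 2*(-15) = √2*(½) - 1*(-30) = √2/2 + 30 = 30 + √2/2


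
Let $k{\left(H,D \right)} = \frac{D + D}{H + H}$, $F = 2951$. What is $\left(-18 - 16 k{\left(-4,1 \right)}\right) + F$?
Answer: $2937$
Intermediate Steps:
$k{\left(H,D \right)} = \frac{D}{H}$ ($k{\left(H,D \right)} = \frac{2 D}{2 H} = 2 D \frac{1}{2 H} = \frac{D}{H}$)
$\left(-18 - 16 k{\left(-4,1 \right)}\right) + F = \left(-18 - 16 \cdot 1 \frac{1}{-4}\right) + 2951 = \left(-18 - 16 \cdot 1 \left(- \frac{1}{4}\right)\right) + 2951 = \left(-18 - -4\right) + 2951 = \left(-18 + 4\right) + 2951 = -14 + 2951 = 2937$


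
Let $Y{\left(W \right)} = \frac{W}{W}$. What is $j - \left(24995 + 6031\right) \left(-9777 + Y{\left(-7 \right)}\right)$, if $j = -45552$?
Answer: $303264624$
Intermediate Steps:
$Y{\left(W \right)} = 1$
$j - \left(24995 + 6031\right) \left(-9777 + Y{\left(-7 \right)}\right) = -45552 - \left(24995 + 6031\right) \left(-9777 + 1\right) = -45552 - 31026 \left(-9776\right) = -45552 - -303310176 = -45552 + 303310176 = 303264624$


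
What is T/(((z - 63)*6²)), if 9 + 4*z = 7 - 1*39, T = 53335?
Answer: -53335/2637 ≈ -20.226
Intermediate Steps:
z = -41/4 (z = -9/4 + (7 - 1*39)/4 = -9/4 + (7 - 39)/4 = -9/4 + (¼)*(-32) = -9/4 - 8 = -41/4 ≈ -10.250)
T/(((z - 63)*6²)) = 53335/(((-41/4 - 63)*6²)) = 53335/((-293/4*36)) = 53335/(-2637) = 53335*(-1/2637) = -53335/2637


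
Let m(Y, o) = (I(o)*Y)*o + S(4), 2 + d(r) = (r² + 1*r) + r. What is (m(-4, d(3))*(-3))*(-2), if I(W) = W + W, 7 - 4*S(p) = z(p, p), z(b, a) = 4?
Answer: -16215/2 ≈ -8107.5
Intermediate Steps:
S(p) = ¾ (S(p) = 7/4 - ¼*4 = 7/4 - 1 = ¾)
I(W) = 2*W
d(r) = -2 + r² + 2*r (d(r) = -2 + ((r² + 1*r) + r) = -2 + ((r² + r) + r) = -2 + ((r + r²) + r) = -2 + (r² + 2*r) = -2 + r² + 2*r)
m(Y, o) = ¾ + 2*Y*o² (m(Y, o) = ((2*o)*Y)*o + ¾ = (2*Y*o)*o + ¾ = 2*Y*o² + ¾ = ¾ + 2*Y*o²)
(m(-4, d(3))*(-3))*(-2) = ((¾ + 2*(-4)*(-2 + 3² + 2*3)²)*(-3))*(-2) = ((¾ + 2*(-4)*(-2 + 9 + 6)²)*(-3))*(-2) = ((¾ + 2*(-4)*13²)*(-3))*(-2) = ((¾ + 2*(-4)*169)*(-3))*(-2) = ((¾ - 1352)*(-3))*(-2) = -5405/4*(-3)*(-2) = (16215/4)*(-2) = -16215/2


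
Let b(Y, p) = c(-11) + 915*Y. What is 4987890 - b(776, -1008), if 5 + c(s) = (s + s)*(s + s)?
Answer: 4277371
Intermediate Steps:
c(s) = -5 + 4*s**2 (c(s) = -5 + (s + s)*(s + s) = -5 + (2*s)*(2*s) = -5 + 4*s**2)
b(Y, p) = 479 + 915*Y (b(Y, p) = (-5 + 4*(-11)**2) + 915*Y = (-5 + 4*121) + 915*Y = (-5 + 484) + 915*Y = 479 + 915*Y)
4987890 - b(776, -1008) = 4987890 - (479 + 915*776) = 4987890 - (479 + 710040) = 4987890 - 1*710519 = 4987890 - 710519 = 4277371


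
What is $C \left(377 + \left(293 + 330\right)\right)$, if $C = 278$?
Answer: $278000$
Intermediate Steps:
$C \left(377 + \left(293 + 330\right)\right) = 278 \left(377 + \left(293 + 330\right)\right) = 278 \left(377 + 623\right) = 278 \cdot 1000 = 278000$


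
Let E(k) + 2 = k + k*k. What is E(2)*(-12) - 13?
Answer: -61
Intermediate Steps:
E(k) = -2 + k + k² (E(k) = -2 + (k + k*k) = -2 + (k + k²) = -2 + k + k²)
E(2)*(-12) - 13 = (-2 + 2 + 2²)*(-12) - 13 = (-2 + 2 + 4)*(-12) - 13 = 4*(-12) - 13 = -48 - 13 = -61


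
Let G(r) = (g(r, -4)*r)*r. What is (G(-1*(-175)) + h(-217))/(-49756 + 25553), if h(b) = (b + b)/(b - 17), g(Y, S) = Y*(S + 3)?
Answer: 627046658/2831751 ≈ 221.43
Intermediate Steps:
g(Y, S) = Y*(3 + S)
h(b) = 2*b/(-17 + b) (h(b) = (2*b)/(-17 + b) = 2*b/(-17 + b))
G(r) = -r³ (G(r) = ((r*(3 - 4))*r)*r = ((r*(-1))*r)*r = ((-r)*r)*r = (-r²)*r = -r³)
(G(-1*(-175)) + h(-217))/(-49756 + 25553) = (-(-1*(-175))³ + 2*(-217)/(-17 - 217))/(-49756 + 25553) = (-1*175³ + 2*(-217)/(-234))/(-24203) = (-1*5359375 + 2*(-217)*(-1/234))*(-1/24203) = (-5359375 + 217/117)*(-1/24203) = -627046658/117*(-1/24203) = 627046658/2831751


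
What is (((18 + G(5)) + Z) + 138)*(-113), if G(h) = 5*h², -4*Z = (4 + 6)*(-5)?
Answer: -66331/2 ≈ -33166.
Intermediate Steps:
Z = 25/2 (Z = -(4 + 6)*(-5)/4 = -5*(-5)/2 = -¼*(-50) = 25/2 ≈ 12.500)
(((18 + G(5)) + Z) + 138)*(-113) = (((18 + 5*5²) + 25/2) + 138)*(-113) = (((18 + 5*25) + 25/2) + 138)*(-113) = (((18 + 125) + 25/2) + 138)*(-113) = ((143 + 25/2) + 138)*(-113) = (311/2 + 138)*(-113) = (587/2)*(-113) = -66331/2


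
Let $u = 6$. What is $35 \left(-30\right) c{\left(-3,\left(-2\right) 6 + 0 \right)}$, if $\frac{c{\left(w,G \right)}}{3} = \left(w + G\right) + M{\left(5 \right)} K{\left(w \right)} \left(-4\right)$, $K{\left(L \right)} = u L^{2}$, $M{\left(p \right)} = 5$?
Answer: $3449250$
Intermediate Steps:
$K{\left(L \right)} = 6 L^{2}$
$c{\left(w,G \right)} = - 360 w^{2} + 3 G + 3 w$ ($c{\left(w,G \right)} = 3 \left(\left(w + G\right) + 5 \cdot 6 w^{2} \left(-4\right)\right) = 3 \left(\left(G + w\right) + 30 w^{2} \left(-4\right)\right) = 3 \left(\left(G + w\right) - 120 w^{2}\right) = 3 \left(G + w - 120 w^{2}\right) = - 360 w^{2} + 3 G + 3 w$)
$35 \left(-30\right) c{\left(-3,\left(-2\right) 6 + 0 \right)} = 35 \left(-30\right) \left(- 360 \left(-3\right)^{2} + 3 \left(\left(-2\right) 6 + 0\right) + 3 \left(-3\right)\right) = - 1050 \left(\left(-360\right) 9 + 3 \left(-12 + 0\right) - 9\right) = - 1050 \left(-3240 + 3 \left(-12\right) - 9\right) = - 1050 \left(-3240 - 36 - 9\right) = \left(-1050\right) \left(-3285\right) = 3449250$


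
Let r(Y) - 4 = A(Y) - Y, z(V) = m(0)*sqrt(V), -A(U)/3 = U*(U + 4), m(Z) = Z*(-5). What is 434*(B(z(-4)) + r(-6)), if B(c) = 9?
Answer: -7378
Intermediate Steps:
m(Z) = -5*Z
A(U) = -3*U*(4 + U) (A(U) = -3*U*(U + 4) = -3*U*(4 + U))
z(V) = 0 (z(V) = (-5*0)*sqrt(V) = 0*sqrt(V) = 0)
r(Y) = 4 - Y - 3*Y*(4 + Y) (r(Y) = 4 + (-3*Y*(4 + Y) - Y) = 4 + (-Y - 3*Y*(4 + Y)) = 4 - Y - 3*Y*(4 + Y))
434*(B(z(-4)) + r(-6)) = 434*(9 + (4 - 1*(-6) - 3*(-6)*(4 - 6))) = 434*(9 + (4 + 6 - 3*(-6)*(-2))) = 434*(9 + (4 + 6 - 36)) = 434*(9 - 26) = 434*(-17) = -7378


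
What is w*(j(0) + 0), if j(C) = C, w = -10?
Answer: 0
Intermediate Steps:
w*(j(0) + 0) = -10*(0 + 0) = -10*0 = 0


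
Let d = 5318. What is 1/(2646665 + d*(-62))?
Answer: 1/2316949 ≈ 4.3160e-7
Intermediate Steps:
1/(2646665 + d*(-62)) = 1/(2646665 + 5318*(-62)) = 1/(2646665 - 329716) = 1/2316949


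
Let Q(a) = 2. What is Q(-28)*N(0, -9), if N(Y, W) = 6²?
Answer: 72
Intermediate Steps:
N(Y, W) = 36
Q(-28)*N(0, -9) = 2*36 = 72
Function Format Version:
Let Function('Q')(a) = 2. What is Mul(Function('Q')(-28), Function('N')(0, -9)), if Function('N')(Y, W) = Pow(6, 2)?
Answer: 72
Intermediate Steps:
Function('N')(Y, W) = 36
Mul(Function('Q')(-28), Function('N')(0, -9)) = Mul(2, 36) = 72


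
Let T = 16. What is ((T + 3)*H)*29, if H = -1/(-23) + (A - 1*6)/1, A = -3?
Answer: -113506/23 ≈ -4935.0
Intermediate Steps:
H = -206/23 (H = -1/(-23) + (-3 - 1*6)/1 = -1*(-1/23) + (-3 - 6)*1 = 1/23 - 9*1 = 1/23 - 9 = -206/23 ≈ -8.9565)
((T + 3)*H)*29 = ((16 + 3)*(-206/23))*29 = (19*(-206/23))*29 = -3914/23*29 = -113506/23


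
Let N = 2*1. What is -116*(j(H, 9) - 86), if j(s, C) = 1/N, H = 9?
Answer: 9918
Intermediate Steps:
N = 2
j(s, C) = ½ (j(s, C) = 1/2 = ½)
-116*(j(H, 9) - 86) = -116*(½ - 86) = -116*(-171/2) = 9918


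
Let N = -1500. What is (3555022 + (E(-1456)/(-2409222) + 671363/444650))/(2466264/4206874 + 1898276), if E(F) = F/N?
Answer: 60079784534963156747296891/32080814085438268158384000 ≈ 1.8728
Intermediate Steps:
E(F) = -F/1500 (E(F) = F/(-1500) = F*(-1/1500) = -F/1500)
(3555022 + (E(-1456)/(-2409222) + 671363/444650))/(2466264/4206874 + 1898276) = (3555022 + (-1/1500*(-1456)/(-2409222) + 671363/444650))/(2466264/4206874 + 1898276) = (3555022 + ((364/375)*(-1/2409222) + 671363*(1/444650)))/(2466264*(1/4206874) + 1898276) = (3555022 + (-182/451729125 + 671363/444650))/(1233132/2103437 + 1898276) = (3555022 + 12130965584843/8034454217250)/(3992905207744/2103437) = (28562673631282114343/8034454217250)*(2103437/3992905207744) = 60079784534963156747296891/32080814085438268158384000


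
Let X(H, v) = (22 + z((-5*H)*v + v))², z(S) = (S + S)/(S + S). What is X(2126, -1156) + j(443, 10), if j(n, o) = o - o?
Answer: 529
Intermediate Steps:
j(n, o) = 0
z(S) = 1 (z(S) = (2*S)/((2*S)) = (2*S)*(1/(2*S)) = 1)
X(H, v) = 529 (X(H, v) = (22 + 1)² = 23² = 529)
X(2126, -1156) + j(443, 10) = 529 + 0 = 529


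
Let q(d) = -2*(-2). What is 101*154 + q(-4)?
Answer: 15558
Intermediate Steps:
q(d) = 4
101*154 + q(-4) = 101*154 + 4 = 15554 + 4 = 15558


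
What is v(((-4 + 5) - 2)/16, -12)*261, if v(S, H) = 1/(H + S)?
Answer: -4176/193 ≈ -21.637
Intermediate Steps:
v(((-4 + 5) - 2)/16, -12)*261 = 261/(-12 + ((-4 + 5) - 2)/16) = 261/(-12 + (1 - 2)*(1/16)) = 261/(-12 - 1*1/16) = 261/(-12 - 1/16) = 261/(-193/16) = -16/193*261 = -4176/193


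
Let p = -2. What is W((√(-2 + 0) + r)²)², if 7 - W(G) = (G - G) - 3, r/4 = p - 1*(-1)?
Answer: 100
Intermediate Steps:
r = -4 (r = 4*(-2 - 1*(-1)) = 4*(-2 + 1) = 4*(-1) = -4)
W(G) = 10 (W(G) = 7 - ((G - G) - 3) = 7 - (0 - 3) = 7 - 1*(-3) = 7 + 3 = 10)
W((√(-2 + 0) + r)²)² = 10² = 100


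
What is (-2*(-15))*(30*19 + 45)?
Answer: 18450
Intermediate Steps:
(-2*(-15))*(30*19 + 45) = 30*(570 + 45) = 30*615 = 18450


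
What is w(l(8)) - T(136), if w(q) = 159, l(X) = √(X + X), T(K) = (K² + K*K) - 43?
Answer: -36790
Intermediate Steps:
T(K) = -43 + 2*K² (T(K) = (K² + K²) - 43 = 2*K² - 43 = -43 + 2*K²)
l(X) = √2*√X (l(X) = √(2*X) = √2*√X)
w(l(8)) - T(136) = 159 - (-43 + 2*136²) = 159 - (-43 + 2*18496) = 159 - (-43 + 36992) = 159 - 1*36949 = 159 - 36949 = -36790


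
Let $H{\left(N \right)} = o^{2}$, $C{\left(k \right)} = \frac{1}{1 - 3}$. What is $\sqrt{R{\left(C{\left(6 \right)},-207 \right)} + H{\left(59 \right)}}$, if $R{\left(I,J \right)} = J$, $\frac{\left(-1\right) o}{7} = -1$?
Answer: $i \sqrt{158} \approx 12.57 i$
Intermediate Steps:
$C{\left(k \right)} = - \frac{1}{2}$ ($C{\left(k \right)} = \frac{1}{-2} = - \frac{1}{2}$)
$o = 7$ ($o = \left(-7\right) \left(-1\right) = 7$)
$H{\left(N \right)} = 49$ ($H{\left(N \right)} = 7^{2} = 49$)
$\sqrt{R{\left(C{\left(6 \right)},-207 \right)} + H{\left(59 \right)}} = \sqrt{-207 + 49} = \sqrt{-158} = i \sqrt{158}$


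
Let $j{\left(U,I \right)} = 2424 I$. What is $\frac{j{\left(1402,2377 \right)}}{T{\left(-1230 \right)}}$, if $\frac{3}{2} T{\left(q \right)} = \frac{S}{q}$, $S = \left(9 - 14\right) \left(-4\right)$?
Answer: $-531530478$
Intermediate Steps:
$S = 20$ ($S = \left(-5\right) \left(-4\right) = 20$)
$T{\left(q \right)} = \frac{40}{3 q}$ ($T{\left(q \right)} = \frac{2 \frac{20}{q}}{3} = \frac{40}{3 q}$)
$\frac{j{\left(1402,2377 \right)}}{T{\left(-1230 \right)}} = \frac{2424 \cdot 2377}{\frac{40}{3} \frac{1}{-1230}} = \frac{5761848}{\frac{40}{3} \left(- \frac{1}{1230}\right)} = \frac{5761848}{- \frac{4}{369}} = 5761848 \left(- \frac{369}{4}\right) = -531530478$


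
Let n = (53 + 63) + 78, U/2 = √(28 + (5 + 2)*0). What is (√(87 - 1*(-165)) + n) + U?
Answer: 194 + 10*√7 ≈ 220.46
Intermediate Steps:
U = 4*√7 (U = 2*√(28 + (5 + 2)*0) = 2*√(28 + 7*0) = 2*√(28 + 0) = 2*√28 = 2*(2*√7) = 4*√7 ≈ 10.583)
n = 194 (n = 116 + 78 = 194)
(√(87 - 1*(-165)) + n) + U = (√(87 - 1*(-165)) + 194) + 4*√7 = (√(87 + 165) + 194) + 4*√7 = (√252 + 194) + 4*√7 = (6*√7 + 194) + 4*√7 = (194 + 6*√7) + 4*√7 = 194 + 10*√7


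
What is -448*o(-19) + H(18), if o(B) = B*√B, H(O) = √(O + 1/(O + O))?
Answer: √649/6 + 8512*I*√19 ≈ 4.2459 + 37103.0*I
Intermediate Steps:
H(O) = √(O + 1/(2*O))
o(B) = B^(3/2)
-448*o(-19) + H(18) = -(-8512)*I*√19 + √(2/18 + 4*18)/2 = -(-8512)*I*√19 + √(2*(1/18) + 72)/2 = 8512*I*√19 + √(⅑ + 72)/2 = 8512*I*√19 + √(649/9)/2 = 8512*I*√19 + (√649/3)/2 = 8512*I*√19 + √649/6 = √649/6 + 8512*I*√19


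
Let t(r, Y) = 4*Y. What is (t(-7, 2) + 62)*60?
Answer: 4200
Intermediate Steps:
(t(-7, 2) + 62)*60 = (4*2 + 62)*60 = (8 + 62)*60 = 70*60 = 4200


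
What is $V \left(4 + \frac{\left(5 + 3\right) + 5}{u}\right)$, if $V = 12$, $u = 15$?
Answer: $\frac{292}{5} \approx 58.4$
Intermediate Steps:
$V \left(4 + \frac{\left(5 + 3\right) + 5}{u}\right) = 12 \left(4 + \frac{\left(5 + 3\right) + 5}{15}\right) = 12 \left(4 + \left(8 + 5\right) \frac{1}{15}\right) = 12 \left(4 + 13 \cdot \frac{1}{15}\right) = 12 \left(4 + \frac{13}{15}\right) = 12 \cdot \frac{73}{15} = \frac{292}{5}$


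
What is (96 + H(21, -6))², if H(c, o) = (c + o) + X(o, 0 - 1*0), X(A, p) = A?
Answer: 11025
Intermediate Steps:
H(c, o) = c + 2*o (H(c, o) = (c + o) + o = c + 2*o)
(96 + H(21, -6))² = (96 + (21 + 2*(-6)))² = (96 + (21 - 12))² = (96 + 9)² = 105² = 11025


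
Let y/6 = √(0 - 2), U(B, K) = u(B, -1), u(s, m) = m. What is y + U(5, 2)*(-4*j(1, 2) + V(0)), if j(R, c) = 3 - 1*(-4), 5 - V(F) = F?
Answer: 23 + 6*I*√2 ≈ 23.0 + 8.4853*I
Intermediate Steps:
U(B, K) = -1
y = 6*I*√2 (y = 6*√(0 - 2) = 6*√(-2) = 6*(I*√2) = 6*I*√2 ≈ 8.4853*I)
V(F) = 5 - F
j(R, c) = 7 (j(R, c) = 3 + 4 = 7)
y + U(5, 2)*(-4*j(1, 2) + V(0)) = 6*I*√2 - (-4*7 + (5 - 1*0)) = 6*I*√2 - (-28 + (5 + 0)) = 6*I*√2 - (-28 + 5) = 6*I*√2 - 1*(-23) = 6*I*√2 + 23 = 23 + 6*I*√2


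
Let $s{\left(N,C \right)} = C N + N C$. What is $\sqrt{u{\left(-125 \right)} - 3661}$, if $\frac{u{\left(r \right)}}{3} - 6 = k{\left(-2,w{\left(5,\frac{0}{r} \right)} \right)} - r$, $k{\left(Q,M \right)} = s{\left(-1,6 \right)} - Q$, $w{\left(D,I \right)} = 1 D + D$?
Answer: $i \sqrt{3298} \approx 57.428 i$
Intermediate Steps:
$s{\left(N,C \right)} = 2 C N$ ($s{\left(N,C \right)} = C N + C N = 2 C N$)
$w{\left(D,I \right)} = 2 D$ ($w{\left(D,I \right)} = D + D = 2 D$)
$k{\left(Q,M \right)} = -12 - Q$ ($k{\left(Q,M \right)} = 2 \cdot 6 \left(-1\right) - Q = -12 - Q$)
$u{\left(r \right)} = -12 - 3 r$ ($u{\left(r \right)} = 18 + 3 \left(\left(-12 - -2\right) - r\right) = 18 + 3 \left(\left(-12 + 2\right) - r\right) = 18 + 3 \left(-10 - r\right) = 18 - \left(30 + 3 r\right) = -12 - 3 r$)
$\sqrt{u{\left(-125 \right)} - 3661} = \sqrt{\left(-12 - -375\right) - 3661} = \sqrt{\left(-12 + 375\right) - 3661} = \sqrt{363 - 3661} = \sqrt{-3298} = i \sqrt{3298}$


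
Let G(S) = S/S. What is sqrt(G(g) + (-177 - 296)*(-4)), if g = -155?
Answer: sqrt(1893) ≈ 43.509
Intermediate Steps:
G(S) = 1
sqrt(G(g) + (-177 - 296)*(-4)) = sqrt(1 + (-177 - 296)*(-4)) = sqrt(1 - 473*(-4)) = sqrt(1 + 1892) = sqrt(1893)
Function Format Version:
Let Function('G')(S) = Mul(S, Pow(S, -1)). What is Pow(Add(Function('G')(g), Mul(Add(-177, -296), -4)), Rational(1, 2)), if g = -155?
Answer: Pow(1893, Rational(1, 2)) ≈ 43.509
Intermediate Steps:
Function('G')(S) = 1
Pow(Add(Function('G')(g), Mul(Add(-177, -296), -4)), Rational(1, 2)) = Pow(Add(1, Mul(Add(-177, -296), -4)), Rational(1, 2)) = Pow(Add(1, Mul(-473, -4)), Rational(1, 2)) = Pow(Add(1, 1892), Rational(1, 2)) = Pow(1893, Rational(1, 2))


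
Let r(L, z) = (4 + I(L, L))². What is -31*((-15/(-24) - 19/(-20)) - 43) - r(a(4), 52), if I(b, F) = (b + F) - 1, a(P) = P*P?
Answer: 2367/40 ≈ 59.175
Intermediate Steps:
a(P) = P²
I(b, F) = -1 + F + b (I(b, F) = (F + b) - 1 = -1 + F + b)
r(L, z) = (3 + 2*L)² (r(L, z) = (4 + (-1 + L + L))² = (4 + (-1 + 2*L))² = (3 + 2*L)²)
-31*((-15/(-24) - 19/(-20)) - 43) - r(a(4), 52) = -31*((-15/(-24) - 19/(-20)) - 43) - (3 + 2*4²)² = -31*((-15*(-1/24) - 19*(-1/20)) - 43) - (3 + 2*16)² = -31*((5/8 + 19/20) - 43) - (3 + 32)² = -31*(63/40 - 43) - 1*35² = -31*(-1657/40) - 1*1225 = 51367/40 - 1225 = 2367/40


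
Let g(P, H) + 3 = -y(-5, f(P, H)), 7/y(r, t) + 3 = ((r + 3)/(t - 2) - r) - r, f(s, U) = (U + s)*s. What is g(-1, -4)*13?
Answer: -1014/19 ≈ -53.368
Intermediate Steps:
f(s, U) = s*(U + s)
y(r, t) = 7/(-3 - 2*r + (3 + r)/(-2 + t)) (y(r, t) = 7/(-3 + (((r + 3)/(t - 2) - r) - r)) = 7/(-3 + (((3 + r)/(-2 + t) - r) - r)) = 7/(-3 + ((-r + (3 + r)/(-2 + t)) - r)) = 7/(-3 + (-2*r + (3 + r)/(-2 + t))) = 7/(-3 - 2*r + (3 + r)/(-2 + t)))
g(P, H) = -3 - 7*(2 - P*(H + P))/(16 - 7*P*(H + P)) (g(P, H) = -3 - 7*(2 - P*(H + P))/(-9 - 5*(-5) + 3*(P*(H + P)) + 2*(-5)*(P*(H + P))) = -3 - 7*(2 - P*(H + P))/(-9 + 25 + 3*P*(H + P) - 10*P*(H + P)) = -3 - 7*(2 - P*(H + P))/(16 - 7*P*(H + P)))
g(-1, -4)*13 = (2*(31 - 14*(-1)*(-4 - 1))/(-16 + 7*(-1)*(-4 - 1)))*13 = (2*(31 - 14*(-1)*(-5))/(-16 + 7*(-1)*(-5)))*13 = (2*(31 - 70)/(-16 + 35))*13 = (2*(-39)/19)*13 = (2*(1/19)*(-39))*13 = -78/19*13 = -1014/19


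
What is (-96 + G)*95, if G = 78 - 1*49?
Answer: -6365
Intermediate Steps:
G = 29 (G = 78 - 49 = 29)
(-96 + G)*95 = (-96 + 29)*95 = -67*95 = -6365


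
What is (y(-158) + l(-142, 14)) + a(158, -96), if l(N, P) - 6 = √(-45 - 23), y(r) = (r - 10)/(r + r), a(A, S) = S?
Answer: -7068/79 + 2*I*√17 ≈ -89.468 + 8.2462*I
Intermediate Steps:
y(r) = (-10 + r)/(2*r) (y(r) = (-10 + r)/((2*r)) = (-10 + r)*(1/(2*r)) = (-10 + r)/(2*r))
l(N, P) = 6 + 2*I*√17 (l(N, P) = 6 + √(-45 - 23) = 6 + √(-68) = 6 + 2*I*√17)
(y(-158) + l(-142, 14)) + a(158, -96) = ((½)*(-10 - 158)/(-158) + (6 + 2*I*√17)) - 96 = ((½)*(-1/158)*(-168) + (6 + 2*I*√17)) - 96 = (42/79 + (6 + 2*I*√17)) - 96 = (516/79 + 2*I*√17) - 96 = -7068/79 + 2*I*√17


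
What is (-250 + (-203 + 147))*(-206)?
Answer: 63036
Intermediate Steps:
(-250 + (-203 + 147))*(-206) = (-250 - 56)*(-206) = -306*(-206) = 63036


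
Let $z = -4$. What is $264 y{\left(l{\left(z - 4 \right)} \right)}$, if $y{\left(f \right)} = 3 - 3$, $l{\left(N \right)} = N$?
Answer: $0$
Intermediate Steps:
$y{\left(f \right)} = 0$ ($y{\left(f \right)} = 3 - 3 = 0$)
$264 y{\left(l{\left(z - 4 \right)} \right)} = 264 \cdot 0 = 0$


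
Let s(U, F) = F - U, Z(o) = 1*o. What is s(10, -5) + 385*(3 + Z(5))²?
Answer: 24625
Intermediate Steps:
Z(o) = o
s(10, -5) + 385*(3 + Z(5))² = (-5 - 1*10) + 385*(3 + 5)² = (-5 - 10) + 385*8² = -15 + 385*64 = -15 + 24640 = 24625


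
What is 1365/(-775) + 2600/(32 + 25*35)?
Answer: 155389/140585 ≈ 1.1053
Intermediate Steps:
1365/(-775) + 2600/(32 + 25*35) = 1365*(-1/775) + 2600/(32 + 875) = -273/155 + 2600/907 = 155389/140585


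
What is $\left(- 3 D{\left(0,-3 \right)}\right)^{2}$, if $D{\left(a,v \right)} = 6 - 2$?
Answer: $144$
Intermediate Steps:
$D{\left(a,v \right)} = 4$
$\left(- 3 D{\left(0,-3 \right)}\right)^{2} = \left(\left(-3\right) 4\right)^{2} = \left(-12\right)^{2} = 144$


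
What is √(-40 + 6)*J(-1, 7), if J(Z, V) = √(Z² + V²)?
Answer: 10*I*√17 ≈ 41.231*I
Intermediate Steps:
J(Z, V) = √(V² + Z²)
√(-40 + 6)*J(-1, 7) = √(-40 + 6)*√(7² + (-1)²) = √(-34)*√(49 + 1) = (I*√34)*√50 = (I*√34)*(5*√2) = 10*I*√17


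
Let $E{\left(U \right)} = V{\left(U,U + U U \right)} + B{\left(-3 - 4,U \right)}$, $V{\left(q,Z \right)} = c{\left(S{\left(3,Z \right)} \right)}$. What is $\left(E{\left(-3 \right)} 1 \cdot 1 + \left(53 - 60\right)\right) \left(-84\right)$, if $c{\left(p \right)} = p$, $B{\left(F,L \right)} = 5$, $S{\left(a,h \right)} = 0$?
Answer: $168$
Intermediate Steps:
$V{\left(q,Z \right)} = 0$
$E{\left(U \right)} = 5$ ($E{\left(U \right)} = 0 + 5 = 5$)
$\left(E{\left(-3 \right)} 1 \cdot 1 + \left(53 - 60\right)\right) \left(-84\right) = \left(5 \cdot 1 \cdot 1 + \left(53 - 60\right)\right) \left(-84\right) = \left(5 \cdot 1 - 7\right) \left(-84\right) = \left(5 - 7\right) \left(-84\right) = \left(-2\right) \left(-84\right) = 168$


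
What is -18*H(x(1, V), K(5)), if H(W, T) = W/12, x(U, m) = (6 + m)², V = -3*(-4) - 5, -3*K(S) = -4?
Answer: -507/2 ≈ -253.50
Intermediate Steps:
K(S) = 4/3 (K(S) = -⅓*(-4) = 4/3)
V = 7 (V = 12 - 5 = 7)
H(W, T) = W/12 (H(W, T) = W*(1/12) = W/12)
-18*H(x(1, V), K(5)) = -3*(6 + 7)²/2 = -3*13²/2 = -3*169/2 = -18*169/12 = -507/2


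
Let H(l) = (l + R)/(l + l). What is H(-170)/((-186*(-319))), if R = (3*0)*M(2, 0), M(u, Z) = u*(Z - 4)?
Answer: 1/118668 ≈ 8.4269e-6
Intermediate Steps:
M(u, Z) = u*(-4 + Z)
R = 0 (R = (3*0)*(2*(-4 + 0)) = 0*(2*(-4)) = 0*(-8) = 0)
H(l) = ½ (H(l) = (l + 0)/(l + l) = l/((2*l)) = l*(1/(2*l)) = ½)
H(-170)/((-186*(-319))) = 1/(2*((-186*(-319)))) = (½)/59334 = (½)*(1/59334) = 1/118668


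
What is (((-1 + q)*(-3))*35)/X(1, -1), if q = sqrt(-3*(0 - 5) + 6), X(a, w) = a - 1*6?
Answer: -21 + 21*sqrt(21) ≈ 75.234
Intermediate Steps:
X(a, w) = -6 + a (X(a, w) = a - 6 = -6 + a)
q = sqrt(21) (q = sqrt(-3*(-5) + 6) = sqrt(15 + 6) = sqrt(21) ≈ 4.5826)
(((-1 + q)*(-3))*35)/X(1, -1) = (((-1 + sqrt(21))*(-3))*35)/(-6 + 1) = ((3 - 3*sqrt(21))*35)/(-5) = (105 - 105*sqrt(21))*(-1/5) = -21 + 21*sqrt(21)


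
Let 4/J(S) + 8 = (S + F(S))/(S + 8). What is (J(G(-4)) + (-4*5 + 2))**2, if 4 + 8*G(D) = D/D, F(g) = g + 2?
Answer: 19571776/57121 ≈ 342.64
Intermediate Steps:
F(g) = 2 + g
G(D) = -3/8 (G(D) = -1/2 + (D/D)/8 = -1/2 + (1/8)*1 = -1/2 + 1/8 = -3/8)
J(S) = 4/(-8 + (2 + 2*S)/(8 + S)) (J(S) = 4/(-8 + (S + (2 + S))/(S + 8)) = 4/(-8 + (2 + 2*S)/(8 + S)))
(J(G(-4)) + (-4*5 + 2))**2 = (2*(-8 - 1*(-3/8))/(31 + 3*(-3/8)) + (-4*5 + 2))**2 = (2*(-8 + 3/8)/(31 - 9/8) + (-20 + 2))**2 = (2*(-61/8)/(239/8) - 18)**2 = (2*(8/239)*(-61/8) - 18)**2 = (-122/239 - 18)**2 = (-4424/239)**2 = 19571776/57121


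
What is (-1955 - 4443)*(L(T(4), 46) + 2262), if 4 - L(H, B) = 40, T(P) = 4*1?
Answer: -14241948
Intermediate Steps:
T(P) = 4
L(H, B) = -36 (L(H, B) = 4 - 1*40 = 4 - 40 = -36)
(-1955 - 4443)*(L(T(4), 46) + 2262) = (-1955 - 4443)*(-36 + 2262) = -6398*2226 = -14241948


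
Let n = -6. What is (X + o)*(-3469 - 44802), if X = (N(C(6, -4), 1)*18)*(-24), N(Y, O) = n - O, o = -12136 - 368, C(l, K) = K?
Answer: 457609080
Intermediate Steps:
o = -12504
N(Y, O) = -6 - O
X = 3024 (X = ((-6 - 1*1)*18)*(-24) = ((-6 - 1)*18)*(-24) = -7*18*(-24) = -126*(-24) = 3024)
(X + o)*(-3469 - 44802) = (3024 - 12504)*(-3469 - 44802) = -9480*(-48271) = 457609080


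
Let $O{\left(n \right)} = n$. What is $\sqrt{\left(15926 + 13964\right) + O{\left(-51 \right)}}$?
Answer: $\sqrt{29839} \approx 172.74$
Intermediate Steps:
$\sqrt{\left(15926 + 13964\right) + O{\left(-51 \right)}} = \sqrt{\left(15926 + 13964\right) - 51} = \sqrt{29890 - 51} = \sqrt{29839}$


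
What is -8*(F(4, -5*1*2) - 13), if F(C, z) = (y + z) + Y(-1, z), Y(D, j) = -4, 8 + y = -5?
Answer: 320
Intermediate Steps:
y = -13 (y = -8 - 5 = -13)
F(C, z) = -17 + z (F(C, z) = (-13 + z) - 4 = -17 + z)
-8*(F(4, -5*1*2) - 13) = -8*((-17 - 5*1*2) - 13) = -8*((-17 - 5*2) - 13) = -8*((-17 - 10) - 13) = -8*(-27 - 13) = -8*(-40) = 320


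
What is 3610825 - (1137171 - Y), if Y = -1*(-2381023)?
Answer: 4854677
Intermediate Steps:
Y = 2381023
3610825 - (1137171 - Y) = 3610825 - (1137171 - 1*2381023) = 3610825 - (1137171 - 2381023) = 3610825 - 1*(-1243852) = 3610825 + 1243852 = 4854677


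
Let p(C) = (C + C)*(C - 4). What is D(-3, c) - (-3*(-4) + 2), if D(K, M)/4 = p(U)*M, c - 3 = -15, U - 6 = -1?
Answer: -494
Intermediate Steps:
U = 5 (U = 6 - 1 = 5)
c = -12 (c = 3 - 15 = -12)
p(C) = 2*C*(-4 + C) (p(C) = (2*C)*(-4 + C) = 2*C*(-4 + C))
D(K, M) = 40*M (D(K, M) = 4*((2*5*(-4 + 5))*M) = 4*((2*5*1)*M) = 4*(10*M) = 40*M)
D(-3, c) - (-3*(-4) + 2) = 40*(-12) - (-3*(-4) + 2) = -480 - (12 + 2) = -480 - 1*14 = -480 - 14 = -494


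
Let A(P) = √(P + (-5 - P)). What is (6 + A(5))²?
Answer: (6 + I*√5)² ≈ 31.0 + 26.833*I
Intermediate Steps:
A(P) = I*√5 (A(P) = √(-5) = I*√5)
(6 + A(5))² = (6 + I*√5)²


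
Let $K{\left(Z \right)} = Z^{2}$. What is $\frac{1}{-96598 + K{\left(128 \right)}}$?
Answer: $- \frac{1}{80214} \approx -1.2467 \cdot 10^{-5}$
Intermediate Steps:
$\frac{1}{-96598 + K{\left(128 \right)}} = \frac{1}{-96598 + 128^{2}} = \frac{1}{-96598 + 16384} = \frac{1}{-80214} = - \frac{1}{80214}$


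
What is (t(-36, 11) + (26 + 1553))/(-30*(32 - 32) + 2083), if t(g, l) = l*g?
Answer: 1183/2083 ≈ 0.56793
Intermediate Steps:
t(g, l) = g*l
(t(-36, 11) + (26 + 1553))/(-30*(32 - 32) + 2083) = (-36*11 + (26 + 1553))/(-30*(32 - 32) + 2083) = (-396 + 1579)/(-30*0 + 2083) = 1183/(0 + 2083) = 1183/2083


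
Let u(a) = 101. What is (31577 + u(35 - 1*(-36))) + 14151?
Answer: 45829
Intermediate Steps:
(31577 + u(35 - 1*(-36))) + 14151 = (31577 + 101) + 14151 = 31678 + 14151 = 45829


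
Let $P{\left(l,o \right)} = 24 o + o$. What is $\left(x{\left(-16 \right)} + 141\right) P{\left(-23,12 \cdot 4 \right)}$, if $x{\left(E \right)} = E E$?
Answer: $476400$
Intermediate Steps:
$x{\left(E \right)} = E^{2}$
$P{\left(l,o \right)} = 25 o$
$\left(x{\left(-16 \right)} + 141\right) P{\left(-23,12 \cdot 4 \right)} = \left(\left(-16\right)^{2} + 141\right) 25 \cdot 12 \cdot 4 = \left(256 + 141\right) 25 \cdot 48 = 397 \cdot 1200 = 476400$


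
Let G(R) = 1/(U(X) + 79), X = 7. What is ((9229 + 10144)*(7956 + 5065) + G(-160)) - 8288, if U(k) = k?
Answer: 21693288871/86 ≈ 2.5225e+8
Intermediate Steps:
G(R) = 1/86 (G(R) = 1/(7 + 79) = 1/86)
((9229 + 10144)*(7956 + 5065) + G(-160)) - 8288 = ((9229 + 10144)*(7956 + 5065) + 1/86) - 8288 = (19373*13021 + 1/86) - 8288 = (252255833 + 1/86) - 8288 = 21694001639/86 - 8288 = 21693288871/86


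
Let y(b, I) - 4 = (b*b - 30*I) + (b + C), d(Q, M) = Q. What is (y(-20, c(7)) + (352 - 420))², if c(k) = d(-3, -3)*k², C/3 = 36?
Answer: 23367556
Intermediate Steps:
C = 108 (C = 3*36 = 108)
c(k) = -3*k²
y(b, I) = 112 + b + b² - 30*I (y(b, I) = 4 + ((b*b - 30*I) + (b + 108)) = 4 + ((b² - 30*I) + (108 + b)) = 4 + (108 + b + b² - 30*I) = 112 + b + b² - 30*I)
(y(-20, c(7)) + (352 - 420))² = ((112 - 20 + (-20)² - (-90)*7²) + (352 - 420))² = ((112 - 20 + 400 - (-90)*49) - 68)² = ((112 - 20 + 400 - 30*(-147)) - 68)² = ((112 - 20 + 400 + 4410) - 68)² = (4902 - 68)² = 4834² = 23367556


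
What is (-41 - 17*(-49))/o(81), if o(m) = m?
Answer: 88/9 ≈ 9.7778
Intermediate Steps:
(-41 - 17*(-49))/o(81) = (-41 - 17*(-49))/81 = (-41 + 833)*(1/81) = 792*(1/81) = 88/9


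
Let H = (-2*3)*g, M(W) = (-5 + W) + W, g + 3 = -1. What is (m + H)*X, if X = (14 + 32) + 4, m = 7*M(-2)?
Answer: -1950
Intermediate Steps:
g = -4 (g = -3 - 1 = -4)
M(W) = -5 + 2*W
m = -63 (m = 7*(-5 + 2*(-2)) = 7*(-5 - 4) = 7*(-9) = -63)
H = 24 (H = -2*3*(-4) = -6*(-4) = 24)
X = 50 (X = 46 + 4 = 50)
(m + H)*X = (-63 + 24)*50 = -39*50 = -1950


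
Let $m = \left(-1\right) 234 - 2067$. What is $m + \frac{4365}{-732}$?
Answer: $- \frac{562899}{244} \approx -2307.0$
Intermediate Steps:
$m = -2301$ ($m = -234 - 2067 = -2301$)
$m + \frac{4365}{-732} = -2301 + \frac{4365}{-732} = -2301 + 4365 \left(- \frac{1}{732}\right) = -2301 - \frac{1455}{244} = - \frac{562899}{244}$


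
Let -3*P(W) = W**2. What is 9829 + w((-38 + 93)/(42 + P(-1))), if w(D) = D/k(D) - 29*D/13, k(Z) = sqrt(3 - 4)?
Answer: 3193468/325 - 33*I/25 ≈ 9826.1 - 1.32*I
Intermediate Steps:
k(Z) = I (k(Z) = sqrt(-1) = I)
P(W) = -W**2/3
w(D) = -29*D/13 - I*D (w(D) = D/I - 29*D/13 = D*(-I) - 29*D/13 = -I*D - 29*D/13 = -29*D/13 - I*D)
9829 + w((-38 + 93)/(42 + P(-1))) = 9829 + ((-38 + 93)/(42 - 1/3*(-1)**2))*(-29 - 13*I)/13 = 9829 + (55/(42 - 1/3*1))*(-29 - 13*I)/13 = 9829 + (55/(42 - 1/3))*(-29 - 13*I)/13 = 9829 + (55/(125/3))*(-29 - 13*I)/13 = 9829 + (55*(3/125))*(-29 - 13*I)/13 = 9829 + (1/13)*(33/25)*(-29 - 13*I) = 9829 + (-957/325 - 33*I/25) = 3193468/325 - 33*I/25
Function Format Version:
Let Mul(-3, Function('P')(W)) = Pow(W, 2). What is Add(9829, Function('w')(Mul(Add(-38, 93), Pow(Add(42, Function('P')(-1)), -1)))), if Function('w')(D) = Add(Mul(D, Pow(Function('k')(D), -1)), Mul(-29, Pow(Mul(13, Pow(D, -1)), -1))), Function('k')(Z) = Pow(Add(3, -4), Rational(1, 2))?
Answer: Add(Rational(3193468, 325), Mul(Rational(-33, 25), I)) ≈ Add(9826.1, Mul(-1.3200, I))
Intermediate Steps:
Function('k')(Z) = I (Function('k')(Z) = Pow(-1, Rational(1, 2)) = I)
Function('P')(W) = Mul(Rational(-1, 3), Pow(W, 2))
Function('w')(D) = Add(Mul(Rational(-29, 13), D), Mul(-1, I, D)) (Function('w')(D) = Add(Mul(D, Pow(I, -1)), Mul(-29, Pow(Mul(13, Pow(D, -1)), -1))) = Add(Mul(D, Mul(-1, I)), Mul(-29, Mul(Rational(1, 13), D))) = Add(Mul(-1, I, D), Mul(Rational(-29, 13), D)) = Add(Mul(Rational(-29, 13), D), Mul(-1, I, D)))
Add(9829, Function('w')(Mul(Add(-38, 93), Pow(Add(42, Function('P')(-1)), -1)))) = Add(9829, Mul(Rational(1, 13), Mul(Add(-38, 93), Pow(Add(42, Mul(Rational(-1, 3), Pow(-1, 2))), -1)), Add(-29, Mul(-13, I)))) = Add(9829, Mul(Rational(1, 13), Mul(55, Pow(Add(42, Mul(Rational(-1, 3), 1)), -1)), Add(-29, Mul(-13, I)))) = Add(9829, Mul(Rational(1, 13), Mul(55, Pow(Add(42, Rational(-1, 3)), -1)), Add(-29, Mul(-13, I)))) = Add(9829, Mul(Rational(1, 13), Mul(55, Pow(Rational(125, 3), -1)), Add(-29, Mul(-13, I)))) = Add(9829, Mul(Rational(1, 13), Mul(55, Rational(3, 125)), Add(-29, Mul(-13, I)))) = Add(9829, Mul(Rational(1, 13), Rational(33, 25), Add(-29, Mul(-13, I)))) = Add(9829, Add(Rational(-957, 325), Mul(Rational(-33, 25), I))) = Add(Rational(3193468, 325), Mul(Rational(-33, 25), I))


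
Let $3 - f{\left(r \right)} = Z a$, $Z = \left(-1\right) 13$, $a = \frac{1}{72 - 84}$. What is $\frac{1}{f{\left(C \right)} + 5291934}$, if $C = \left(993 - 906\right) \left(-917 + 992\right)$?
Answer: $\frac{12}{63503231} \approx 1.8897 \cdot 10^{-7}$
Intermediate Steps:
$C = 6525$ ($C = 87 \cdot 75 = 6525$)
$a = - \frac{1}{12}$ ($a = \frac{1}{-12} = - \frac{1}{12} \approx -0.083333$)
$Z = -13$
$f{\left(r \right)} = \frac{23}{12}$ ($f{\left(r \right)} = 3 - \left(-13\right) \left(- \frac{1}{12}\right) = 3 - \frac{13}{12} = \frac{23}{12}$)
$\frac{1}{f{\left(C \right)} + 5291934} = \frac{1}{\frac{23}{12} + 5291934} = \frac{1}{\frac{63503231}{12}} = \frac{12}{63503231}$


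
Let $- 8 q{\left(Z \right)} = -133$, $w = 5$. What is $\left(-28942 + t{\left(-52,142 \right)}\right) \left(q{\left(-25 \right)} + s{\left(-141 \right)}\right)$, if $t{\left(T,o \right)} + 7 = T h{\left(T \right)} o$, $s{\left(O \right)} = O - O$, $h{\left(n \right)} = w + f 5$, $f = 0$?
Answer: $- \frac{8760577}{8} \approx -1.0951 \cdot 10^{6}$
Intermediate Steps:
$q{\left(Z \right)} = \frac{133}{8}$ ($q{\left(Z \right)} = \left(- \frac{1}{8}\right) \left(-133\right) = \frac{133}{8}$)
$h{\left(n \right)} = 5$ ($h{\left(n \right)} = 5 + 0 \cdot 5 = 5 + 0 = 5$)
$s{\left(O \right)} = 0$
$t{\left(T,o \right)} = -7 + 5 T o$ ($t{\left(T,o \right)} = -7 + T 5 o = -7 + 5 T o$)
$\left(-28942 + t{\left(-52,142 \right)}\right) \left(q{\left(-25 \right)} + s{\left(-141 \right)}\right) = \left(-28942 + \left(-7 + 5 \left(-52\right) 142\right)\right) \left(\frac{133}{8} + 0\right) = \left(-28942 - 36927\right) \frac{133}{8} = \left(-65869\right) \frac{133}{8} = - \frac{8760577}{8}$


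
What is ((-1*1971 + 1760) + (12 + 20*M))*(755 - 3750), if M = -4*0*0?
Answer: 596005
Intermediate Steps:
M = 0 (M = 0*0 = 0)
((-1*1971 + 1760) + (12 + 20*M))*(755 - 3750) = ((-1*1971 + 1760) + (12 + 20*0))*(755 - 3750) = ((-1971 + 1760) + (12 + 0))*(-2995) = (-211 + 12)*(-2995) = -199*(-2995) = 596005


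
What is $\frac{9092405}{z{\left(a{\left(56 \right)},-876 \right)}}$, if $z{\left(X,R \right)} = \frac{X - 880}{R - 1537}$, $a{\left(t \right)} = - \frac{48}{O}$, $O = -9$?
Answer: $\frac{65819919795}{2624} \approx 2.5084 \cdot 10^{7}$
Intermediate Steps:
$a{\left(t \right)} = \frac{16}{3}$ ($a{\left(t \right)} = - \frac{48}{-9} = \left(-48\right) \left(- \frac{1}{9}\right) = \frac{16}{3}$)
$z{\left(X,R \right)} = \frac{-880 + X}{-1537 + R}$
$\frac{9092405}{z{\left(a{\left(56 \right)},-876 \right)}} = \frac{9092405}{\frac{1}{-1537 - 876} \left(-880 + \frac{16}{3}\right)} = \frac{9092405}{\frac{1}{-2413} \left(- \frac{2624}{3}\right)} = \frac{9092405}{\left(- \frac{1}{2413}\right) \left(- \frac{2624}{3}\right)} = \frac{9092405}{\frac{2624}{7239}} = 9092405 \cdot \frac{7239}{2624} = \frac{65819919795}{2624}$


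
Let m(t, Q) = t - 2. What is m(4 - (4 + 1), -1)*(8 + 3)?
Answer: -33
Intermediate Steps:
m(t, Q) = -2 + t
m(4 - (4 + 1), -1)*(8 + 3) = (-2 + (4 - (4 + 1)))*(8 + 3) = (-2 + (4 - 1*5))*11 = (-2 + (4 - 5))*11 = (-2 - 1)*11 = -3*11 = -33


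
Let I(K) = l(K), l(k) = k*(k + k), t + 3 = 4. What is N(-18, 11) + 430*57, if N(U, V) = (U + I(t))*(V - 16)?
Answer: 24590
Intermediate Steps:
t = 1 (t = -3 + 4 = 1)
l(k) = 2*k² (l(k) = k*(2*k) = 2*k²)
I(K) = 2*K²
N(U, V) = (-16 + V)*(2 + U) (N(U, V) = (U + 2*1²)*(V - 16) = (U + 2*1)*(-16 + V) = (U + 2)*(-16 + V) = (2 + U)*(-16 + V) = (-16 + V)*(2 + U))
N(-18, 11) + 430*57 = (-32 - 16*(-18) + 2*11 - 18*11) + 430*57 = (-32 + 288 + 22 - 198) + 24510 = 80 + 24510 = 24590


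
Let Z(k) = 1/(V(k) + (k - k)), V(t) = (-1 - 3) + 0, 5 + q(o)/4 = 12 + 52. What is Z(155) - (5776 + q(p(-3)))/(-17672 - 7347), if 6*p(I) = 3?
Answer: -971/100076 ≈ -0.0097026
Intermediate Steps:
p(I) = ½ (p(I) = (⅙)*3 = ½)
q(o) = 236 (q(o) = -20 + 4*(12 + 52) = -20 + 4*64 = -20 + 256 = 236)
V(t) = -4 (V(t) = -4 + 0 = -4)
Z(k) = -¼ (Z(k) = 1/(-4 + (k - k)) = 1/(-4 + 0) = 1/(-4) = -¼)
Z(155) - (5776 + q(p(-3)))/(-17672 - 7347) = -¼ - (5776 + 236)/(-17672 - 7347) = -¼ - 6012/(-25019) = -¼ - 6012*(-1)/25019 = -¼ - 1*(-6012/25019) = -¼ + 6012/25019 = -971/100076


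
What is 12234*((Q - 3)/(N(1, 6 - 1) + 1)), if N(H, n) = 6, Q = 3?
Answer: 0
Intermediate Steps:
12234*((Q - 3)/(N(1, 6 - 1) + 1)) = 12234*((3 - 3)/(6 + 1)) = 12234*(0/7) = 12234*(0*(1/7)) = 12234*0 = 0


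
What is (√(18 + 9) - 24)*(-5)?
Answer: 120 - 15*√3 ≈ 94.019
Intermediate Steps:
(√(18 + 9) - 24)*(-5) = (√27 - 24)*(-5) = (3*√3 - 24)*(-5) = (-24 + 3*√3)*(-5) = 120 - 15*√3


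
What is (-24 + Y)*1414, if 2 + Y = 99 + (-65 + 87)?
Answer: 134330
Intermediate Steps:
Y = 119 (Y = -2 + (99 + (-65 + 87)) = -2 + (99 + 22) = -2 + 121 = 119)
(-24 + Y)*1414 = (-24 + 119)*1414 = 95*1414 = 134330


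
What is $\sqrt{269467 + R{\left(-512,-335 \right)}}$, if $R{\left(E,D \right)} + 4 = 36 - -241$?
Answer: $2 \sqrt{67435} \approx 519.37$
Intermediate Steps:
$R{\left(E,D \right)} = 273$ ($R{\left(E,D \right)} = -4 + \left(36 - -241\right) = -4 + \left(36 + 241\right) = -4 + 277 = 273$)
$\sqrt{269467 + R{\left(-512,-335 \right)}} = \sqrt{269467 + 273} = \sqrt{269740} = 2 \sqrt{67435}$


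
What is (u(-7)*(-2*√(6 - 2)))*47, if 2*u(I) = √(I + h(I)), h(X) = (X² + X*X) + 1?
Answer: -188*√23 ≈ -901.62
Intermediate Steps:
h(X) = 1 + 2*X² (h(X) = (X² + X²) + 1 = 2*X² + 1 = 1 + 2*X²)
u(I) = √(1 + I + 2*I²)/2 (u(I) = √(I + (1 + 2*I²))/2 = √(1 + I + 2*I²)/2)
(u(-7)*(-2*√(6 - 2)))*47 = ((√(1 - 7 + 2*(-7)²)/2)*(-2*√(6 - 2)))*47 = ((√(1 - 7 + 2*49)/2)*(-2*√4))*47 = ((√(1 - 7 + 98)/2)*(-2*2))*47 = ((√92/2)*(-4))*47 = (((2*√23)/2)*(-4))*47 = (√23*(-4))*47 = -4*√23*47 = -188*√23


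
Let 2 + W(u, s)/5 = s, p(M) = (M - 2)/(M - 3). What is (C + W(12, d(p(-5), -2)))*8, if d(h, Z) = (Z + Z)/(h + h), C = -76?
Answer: -5456/7 ≈ -779.43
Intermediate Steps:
p(M) = (-2 + M)/(-3 + M)
d(h, Z) = Z/h (d(h, Z) = (2*Z)/((2*h)) = (2*Z)*(1/(2*h)) = Z/h)
W(u, s) = -10 + 5*s
(C + W(12, d(p(-5), -2)))*8 = (-76 + (-10 + 5*(-2*(-3 - 5)/(-2 - 5))))*8 = (-76 + (-10 + 5*(-2/(-7/(-8)))))*8 = (-76 + (-10 + 5*(-2/((-⅛*(-7))))))*8 = (-76 + (-10 + 5*(-2/7/8)))*8 = (-76 + (-10 + 5*(-2*8/7)))*8 = (-76 + (-10 + 5*(-16/7)))*8 = (-76 + (-10 - 80/7))*8 = (-76 - 150/7)*8 = -682/7*8 = -5456/7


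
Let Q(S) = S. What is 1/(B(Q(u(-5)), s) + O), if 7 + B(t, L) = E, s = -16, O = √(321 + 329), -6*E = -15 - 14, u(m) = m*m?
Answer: 6/1787 + 180*√26/23231 ≈ 0.042866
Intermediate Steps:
u(m) = m²
E = 29/6 (E = -(-15 - 14)/6 = -⅙*(-29) = 29/6 ≈ 4.8333)
O = 5*√26 (O = √650 = 5*√26 ≈ 25.495)
B(t, L) = -13/6 (B(t, L) = -7 + 29/6 = -13/6)
1/(B(Q(u(-5)), s) + O) = 1/(-13/6 + 5*√26)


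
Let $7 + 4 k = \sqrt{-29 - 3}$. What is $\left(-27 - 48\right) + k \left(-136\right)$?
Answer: $163 - 136 i \sqrt{2} \approx 163.0 - 192.33 i$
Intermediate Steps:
$k = - \frac{7}{4} + i \sqrt{2}$ ($k = - \frac{7}{4} + \frac{\sqrt{-29 - 3}}{4} = - \frac{7}{4} + \frac{\sqrt{-32}}{4} = - \frac{7}{4} + \frac{4 i \sqrt{2}}{4} = - \frac{7}{4} + i \sqrt{2} \approx -1.75 + 1.4142 i$)
$\left(-27 - 48\right) + k \left(-136\right) = \left(-27 - 48\right) + \left(- \frac{7}{4} + i \sqrt{2}\right) \left(-136\right) = -75 + \left(238 - 136 i \sqrt{2}\right) = 163 - 136 i \sqrt{2}$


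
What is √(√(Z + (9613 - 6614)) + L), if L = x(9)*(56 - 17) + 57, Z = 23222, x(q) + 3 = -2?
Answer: √(-138 + √26221) ≈ 4.8917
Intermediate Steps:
x(q) = -5 (x(q) = -3 - 2 = -5)
L = -138 (L = -5*(56 - 17) + 57 = -5*39 + 57 = -195 + 57 = -138)
√(√(Z + (9613 - 6614)) + L) = √(√(23222 + (9613 - 6614)) - 138) = √(√(23222 + 2999) - 138) = √(√26221 - 138) = √(-138 + √26221)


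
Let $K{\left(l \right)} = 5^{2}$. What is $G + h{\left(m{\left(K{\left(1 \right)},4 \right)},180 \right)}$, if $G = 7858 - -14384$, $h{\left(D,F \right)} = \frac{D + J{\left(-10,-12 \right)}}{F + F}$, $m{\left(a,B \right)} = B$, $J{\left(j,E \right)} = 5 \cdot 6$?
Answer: $\frac{4003577}{180} \approx 22242.0$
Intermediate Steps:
$J{\left(j,E \right)} = 30$
$K{\left(l \right)} = 25$
$h{\left(D,F \right)} = \frac{30 + D}{2 F}$ ($h{\left(D,F \right)} = \frac{D + 30}{F + F} = \frac{30 + D}{2 F}$)
$G = 22242$ ($G = 7858 + 14384 = 22242$)
$G + h{\left(m{\left(K{\left(1 \right)},4 \right)},180 \right)} = 22242 + \frac{30 + 4}{2 \cdot 180} = 22242 + \frac{1}{2} \cdot \frac{1}{180} \cdot 34 = 22242 + \frac{17}{180} = \frac{4003577}{180}$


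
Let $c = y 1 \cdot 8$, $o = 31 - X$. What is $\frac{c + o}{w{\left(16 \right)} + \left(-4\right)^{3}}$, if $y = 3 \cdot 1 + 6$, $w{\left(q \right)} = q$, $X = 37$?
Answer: $- \frac{11}{8} \approx -1.375$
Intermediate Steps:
$y = 9$ ($y = 3 + 6 = 9$)
$o = -6$ ($o = 31 - 37 = -6$)
$c = 72$ ($c = 9 \cdot 1 \cdot 8 = 9 \cdot 8 = 72$)
$\frac{c + o}{w{\left(16 \right)} + \left(-4\right)^{3}} = \frac{72 - 6}{16 + \left(-4\right)^{3}} = \frac{66}{16 - 64} = \frac{66}{-48} = 66 \left(- \frac{1}{48}\right) = - \frac{11}{8}$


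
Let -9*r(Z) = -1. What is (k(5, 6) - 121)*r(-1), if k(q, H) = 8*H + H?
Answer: -67/9 ≈ -7.4444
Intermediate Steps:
r(Z) = 1/9 (r(Z) = -1/9*(-1) = 1/9)
k(q, H) = 9*H
(k(5, 6) - 121)*r(-1) = (9*6 - 121)*(1/9) = (54 - 121)*(1/9) = -67*1/9 = -67/9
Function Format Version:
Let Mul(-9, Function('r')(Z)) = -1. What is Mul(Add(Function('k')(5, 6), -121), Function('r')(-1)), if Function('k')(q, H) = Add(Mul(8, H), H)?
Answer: Rational(-67, 9) ≈ -7.4444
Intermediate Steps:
Function('r')(Z) = Rational(1, 9) (Function('r')(Z) = Mul(Rational(-1, 9), -1) = Rational(1, 9))
Function('k')(q, H) = Mul(9, H)
Mul(Add(Function('k')(5, 6), -121), Function('r')(-1)) = Mul(Add(Mul(9, 6), -121), Rational(1, 9)) = Mul(Add(54, -121), Rational(1, 9)) = Mul(-67, Rational(1, 9)) = Rational(-67, 9)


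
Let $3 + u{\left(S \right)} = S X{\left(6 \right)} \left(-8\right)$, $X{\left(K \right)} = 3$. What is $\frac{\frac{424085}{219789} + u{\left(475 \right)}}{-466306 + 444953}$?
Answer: $\frac{2505829882}{4693154517} \approx 0.53393$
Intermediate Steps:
$u{\left(S \right)} = -3 - 24 S$ ($u{\left(S \right)} = -3 + S 3 \left(-8\right) = -3 + 3 S \left(-8\right) = -3 - 24 S$)
$\frac{\frac{424085}{219789} + u{\left(475 \right)}}{-466306 + 444953} = \frac{\frac{424085}{219789} - 11403}{-466306 + 444953} = \frac{424085 \cdot \frac{1}{219789} - 11403}{-21353} = \left(\frac{424085}{219789} - 11403\right) \left(- \frac{1}{21353}\right) = \left(- \frac{2505829882}{219789}\right) \left(- \frac{1}{21353}\right) = \frac{2505829882}{4693154517}$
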